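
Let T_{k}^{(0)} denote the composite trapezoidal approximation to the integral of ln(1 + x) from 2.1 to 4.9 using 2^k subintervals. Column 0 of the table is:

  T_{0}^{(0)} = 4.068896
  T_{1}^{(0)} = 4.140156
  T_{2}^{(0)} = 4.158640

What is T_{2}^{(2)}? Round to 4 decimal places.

Richardson extrapolation on the trapezoidal column (denominator 4−1=3):
T_{1}^{(1)} = (4·4.140156 − 4.068896) / 3 = 4.163909
T_{2}^{(1)} = (4·4.158640 − 4.140156) / 3 = 4.164801
T_{2}^{(2)} = 4.164801 + (4.164801 − 4.163909)/15 = 4.164860
(Column j=1 coincides with Simpson's rule on the same nodes.)

4.1649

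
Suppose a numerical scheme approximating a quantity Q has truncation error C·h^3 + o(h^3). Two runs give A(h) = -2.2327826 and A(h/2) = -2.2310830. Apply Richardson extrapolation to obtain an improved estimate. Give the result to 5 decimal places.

The leading error scales as h^3; refining by a factor of 2 reduces it by 2^3 = 8.
Extrapolated value = (8·A(h/2) − A(h)) / (8 − 1)
= (8·(-2.2310830) − (-2.2327826)) / 7
= -15.6158814 / 7 = -2.2308402

-2.23084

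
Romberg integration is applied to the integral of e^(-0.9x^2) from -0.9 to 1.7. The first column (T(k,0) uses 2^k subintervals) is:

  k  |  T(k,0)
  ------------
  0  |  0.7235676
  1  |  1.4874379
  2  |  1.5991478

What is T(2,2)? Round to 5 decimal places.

T(1,1) = (4·1.4874379 − 0.7235676) / 3 = 1.7420613
T(2,1) = (4·1.5991478 − 1.4874379) / 3 = 1.6363844
T(2,2) = 1.6363844 + (1.6363844 − 1.7420613)/15 = 1.6293393

1.62934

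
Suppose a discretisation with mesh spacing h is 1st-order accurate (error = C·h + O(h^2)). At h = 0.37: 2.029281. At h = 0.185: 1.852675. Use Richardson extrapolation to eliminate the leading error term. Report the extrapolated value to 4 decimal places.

Extrapolated value = (2·A(h/2) − A(h)) / (2 − 1)
= (2·1.852675 − 2.029281) / 1
= 1.676069 / 1 = 1.676069

1.6761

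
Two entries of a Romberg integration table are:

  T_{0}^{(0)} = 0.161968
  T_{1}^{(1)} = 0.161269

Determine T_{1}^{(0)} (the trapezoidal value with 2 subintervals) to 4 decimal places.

0.1614

From T_{1}^{(1)} = (4·T_{1}^{(0)} − T_{0}^{(0)})/3, solve for T_{1}^{(0)}:
4·T_{1}^{(0)} = 3·0.161269 + 0.161968 = 0.645775
T_{1}^{(0)} = 0.161444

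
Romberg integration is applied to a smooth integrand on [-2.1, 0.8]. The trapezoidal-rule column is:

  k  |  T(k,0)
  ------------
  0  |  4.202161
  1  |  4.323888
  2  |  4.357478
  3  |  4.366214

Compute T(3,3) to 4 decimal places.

Richardson extrapolation on the trapezoidal column (denominator 4−1=3):
T(1,1) = 4.323888 + (4.323888 − 4.202161)/3 = 4.364464
T(2,1) = 4.357478 + (4.357478 − 4.323888)/3 = 4.368675
T(3,1) = (4·4.366214 − 4.357478) / 3 = 4.369126
T(2,2) = 4.368675 + (4.368675 − 4.364464)/15 = 4.368956
T(3,2) = (16·4.369126 − 4.368675) / 15 = 4.369156
T(3,3) = (64·4.369156 − 4.368956) / 63 = 4.369159
(Column j=1 coincides with Simpson's rule on the same nodes.)

4.3692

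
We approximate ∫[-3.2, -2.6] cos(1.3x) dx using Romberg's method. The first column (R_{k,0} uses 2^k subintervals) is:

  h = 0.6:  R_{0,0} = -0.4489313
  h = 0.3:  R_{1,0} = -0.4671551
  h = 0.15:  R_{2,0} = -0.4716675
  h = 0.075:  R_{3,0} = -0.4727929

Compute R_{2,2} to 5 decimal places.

Richardson extrapolation on the trapezoidal column (denominator 4−1=3):
R_{1,1} = -0.4671551 + (-0.4671551 − (-0.4489313))/3 = -0.4732297
R_{2,1} = (4·(-0.4716675) − (-0.4671551)) / 3 = -0.4731716
R_{2,2} = (16·(-0.4731716) − (-0.4732297)) / 15 = -0.4731677
(Column j=1 coincides with Simpson's rule on the same nodes.)

-0.47317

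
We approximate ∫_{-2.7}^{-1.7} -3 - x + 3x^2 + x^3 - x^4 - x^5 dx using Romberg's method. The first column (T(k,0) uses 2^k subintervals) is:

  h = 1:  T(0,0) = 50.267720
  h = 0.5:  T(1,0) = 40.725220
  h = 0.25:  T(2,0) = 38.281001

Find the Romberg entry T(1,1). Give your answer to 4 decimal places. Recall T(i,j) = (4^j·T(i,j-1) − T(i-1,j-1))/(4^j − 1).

T(1,1) = (4·40.725220 − 50.267720) / 3 = 37.544387

37.5444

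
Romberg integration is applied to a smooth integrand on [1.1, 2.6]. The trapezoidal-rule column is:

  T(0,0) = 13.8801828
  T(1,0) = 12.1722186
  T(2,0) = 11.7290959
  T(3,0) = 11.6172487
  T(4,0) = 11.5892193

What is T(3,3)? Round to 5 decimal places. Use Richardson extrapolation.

T(1,1) = (4·12.1722186 − 13.8801828) / 3 = 11.6028972
T(2,1) = 11.7290959 + (11.7290959 − 12.1722186)/3 = 11.5813883
T(3,1) = (4·11.6172487 − 11.7290959) / 3 = 11.5799663
T(2,2) = (16·11.5813883 − 11.6028972) / 15 = 11.5799544
T(3,2) = 11.5799663 + (11.5799663 − 11.5813883)/15 = 11.5798715
T(3,3) = 11.5798715 + (11.5798715 − 11.5799544)/63 = 11.5798702

11.57987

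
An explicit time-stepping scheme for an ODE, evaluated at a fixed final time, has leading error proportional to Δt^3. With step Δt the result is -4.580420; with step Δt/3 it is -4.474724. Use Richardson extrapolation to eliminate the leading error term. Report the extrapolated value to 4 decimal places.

-4.4707

The leading error scales as Δt^3; refining by a factor of 3 reduces it by 3^3 = 27.
Extrapolated value = (27·A(Δt/3) − A(Δt)) / (27 − 1)
= (27·(-4.474724) − (-4.580420)) / 26
= -116.237128 / 26 = -4.470659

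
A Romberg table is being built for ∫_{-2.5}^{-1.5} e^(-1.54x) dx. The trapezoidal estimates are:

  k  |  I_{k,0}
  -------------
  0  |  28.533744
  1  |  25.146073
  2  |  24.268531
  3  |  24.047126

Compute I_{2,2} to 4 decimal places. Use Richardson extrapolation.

I_{1,1} = 25.146073 + (25.146073 − 28.533744)/3 = 24.016849
I_{2,1} = (4·24.268531 − 25.146073) / 3 = 23.976017
I_{2,2} = (16·23.976017 − 24.016849) / 15 = 23.973295

23.9733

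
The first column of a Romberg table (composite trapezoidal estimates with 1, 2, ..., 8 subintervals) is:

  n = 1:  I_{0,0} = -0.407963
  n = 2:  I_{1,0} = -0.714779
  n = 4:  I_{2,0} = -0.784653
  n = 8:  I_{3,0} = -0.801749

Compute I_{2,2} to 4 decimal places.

-0.8073

Richardson extrapolation on the trapezoidal column (denominator 4−1=3):
I_{1,1} = -0.714779 + (-0.714779 − (-0.407963))/3 = -0.817051
I_{2,1} = (4·(-0.784653) − (-0.714779)) / 3 = -0.807944
I_{2,2} = -0.807944 + (-0.807944 − (-0.817051))/15 = -0.807337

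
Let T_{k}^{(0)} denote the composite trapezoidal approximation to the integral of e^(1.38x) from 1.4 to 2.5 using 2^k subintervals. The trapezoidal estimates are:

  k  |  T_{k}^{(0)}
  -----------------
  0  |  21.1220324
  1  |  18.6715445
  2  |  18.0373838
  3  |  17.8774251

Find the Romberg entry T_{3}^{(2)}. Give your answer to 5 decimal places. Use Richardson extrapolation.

17.82398

T_{2}^{(1)} = 18.0373838 + (18.0373838 − 18.6715445)/3 = 17.8259969
T_{3}^{(1)} = 17.8774251 + (17.8774251 − 18.0373838)/3 = 17.8241055
T_{3}^{(2)} = 17.8241055 + (17.8241055 − 17.8259969)/15 = 17.8239794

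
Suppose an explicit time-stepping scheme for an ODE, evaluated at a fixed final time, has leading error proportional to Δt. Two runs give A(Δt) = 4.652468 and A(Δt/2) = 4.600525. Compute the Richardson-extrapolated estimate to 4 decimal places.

The leading error scales as Δt; refining by a factor of 2 reduces it by 2^1 = 2.
Extrapolated value = (2·A(Δt/2) − A(Δt)) / (2 − 1)
= (2·4.600525 − 4.652468) / 1
= 4.548582 / 1 = 4.548582

4.5486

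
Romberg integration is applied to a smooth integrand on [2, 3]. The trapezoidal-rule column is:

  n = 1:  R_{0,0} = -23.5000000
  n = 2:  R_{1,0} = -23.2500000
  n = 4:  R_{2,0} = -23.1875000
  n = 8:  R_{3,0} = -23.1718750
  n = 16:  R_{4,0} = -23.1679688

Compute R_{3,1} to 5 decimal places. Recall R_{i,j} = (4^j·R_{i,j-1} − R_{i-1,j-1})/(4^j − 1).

Richardson extrapolation on the trapezoidal column (denominator 4−1=3):
R_{3,1} = (4·(-23.1718750) − (-23.1875000)) / 3 = -23.1666667
(Column j=1 coincides with Simpson's rule on the same nodes.)

-23.16667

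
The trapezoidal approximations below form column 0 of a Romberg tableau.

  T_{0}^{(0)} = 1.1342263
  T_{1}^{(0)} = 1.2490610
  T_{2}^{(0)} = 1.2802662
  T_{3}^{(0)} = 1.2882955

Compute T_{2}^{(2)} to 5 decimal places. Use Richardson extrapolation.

Richardson extrapolation on the trapezoidal column (denominator 4−1=3):
T_{1}^{(1)} = (4·1.2490610 − 1.1342263) / 3 = 1.2873392
T_{2}^{(1)} = 1.2802662 + (1.2802662 − 1.2490610)/3 = 1.2906679
T_{2}^{(2)} = 1.2906679 + (1.2906679 − 1.2873392)/15 = 1.2908898

1.29089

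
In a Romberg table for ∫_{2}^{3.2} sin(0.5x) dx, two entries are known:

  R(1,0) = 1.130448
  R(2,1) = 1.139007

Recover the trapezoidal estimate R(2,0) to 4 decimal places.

From R(2,1) = (4·R(2,0) − R(1,0))/3, solve for R(2,0):
4·R(2,0) = 3·1.139007 + 1.130448 = 4.547469
R(2,0) = 1.136867

1.1369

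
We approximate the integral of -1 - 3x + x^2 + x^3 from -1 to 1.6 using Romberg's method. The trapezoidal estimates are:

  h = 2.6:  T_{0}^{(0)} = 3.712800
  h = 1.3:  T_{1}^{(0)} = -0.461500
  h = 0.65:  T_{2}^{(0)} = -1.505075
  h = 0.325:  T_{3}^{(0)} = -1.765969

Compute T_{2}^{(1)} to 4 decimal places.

-1.8529

Richardson extrapolation on the trapezoidal column (denominator 4−1=3):
T_{2}^{(1)} = -1.505075 + (-1.505075 − (-0.461500))/3 = -1.852933
(Column j=1 coincides with Simpson's rule on the same nodes.)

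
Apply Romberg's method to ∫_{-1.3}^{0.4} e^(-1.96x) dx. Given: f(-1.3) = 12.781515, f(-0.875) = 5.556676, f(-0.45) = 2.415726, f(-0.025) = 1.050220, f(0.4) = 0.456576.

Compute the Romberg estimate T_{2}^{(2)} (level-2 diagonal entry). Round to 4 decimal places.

6.2914

T_{0}^{(0)} (trapezoid, 1 panel, h=1.7000): 11.252377
T_{1}^{(0)} (trapezoid, 2 panels, h=0.8500): 7.679556
T_{2}^{(0)} (trapezoid, 4 panels, h=0.4250): 6.647709
T_{1}^{(1)} = 7.679556 + (7.679556 − 11.252377)/3 = 6.488616
T_{2}^{(1)} = 6.647709 + (6.647709 − 7.679556)/3 = 6.303760
T_{2}^{(2)} = 6.303760 + (6.303760 − 6.488616)/15 = 6.291436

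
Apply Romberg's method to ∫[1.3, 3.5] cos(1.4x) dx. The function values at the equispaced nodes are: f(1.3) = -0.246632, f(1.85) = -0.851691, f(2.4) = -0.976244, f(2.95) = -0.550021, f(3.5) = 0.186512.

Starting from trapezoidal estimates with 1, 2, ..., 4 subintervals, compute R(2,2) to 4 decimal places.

R(0,0) (trapezoid, 1 panel, h=2.2000): -0.066132
R(1,0) (trapezoid, 2 panels, h=1.1000): -1.106934
R(2,0) (trapezoid, 4 panels, h=0.5500): -1.324409
R(1,1) = -1.106934 + (-1.106934 − (-0.066132))/3 = -1.453868
R(2,1) = -1.324409 + (-1.324409 − (-1.106934))/3 = -1.396901
R(2,2) = -1.396901 + (-1.396901 − (-1.453868))/15 = -1.393103

-1.3931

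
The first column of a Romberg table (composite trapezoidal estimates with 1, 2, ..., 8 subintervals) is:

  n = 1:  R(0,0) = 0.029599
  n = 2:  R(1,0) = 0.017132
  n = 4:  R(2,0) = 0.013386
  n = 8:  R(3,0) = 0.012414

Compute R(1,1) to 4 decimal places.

Richardson extrapolation on the trapezoidal column (denominator 4−1=3):
R(1,1) = 0.017132 + (0.017132 − 0.029599)/3 = 0.012976

0.0130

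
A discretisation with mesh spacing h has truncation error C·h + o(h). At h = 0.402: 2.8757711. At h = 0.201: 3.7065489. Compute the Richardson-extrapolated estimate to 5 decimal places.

4.53733

The leading error scales as h; refining by a factor of 2 reduces it by 2^1 = 2.
Extrapolated value = (2·A(h/2) − A(h)) / (2 − 1)
= (2·3.7065489 − 2.8757711) / 1
= 4.5373267 / 1 = 4.5373267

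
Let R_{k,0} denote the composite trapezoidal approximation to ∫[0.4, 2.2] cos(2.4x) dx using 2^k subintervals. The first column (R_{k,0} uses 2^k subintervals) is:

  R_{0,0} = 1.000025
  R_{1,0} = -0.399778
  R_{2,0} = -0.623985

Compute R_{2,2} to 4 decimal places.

R_{1,1} = (4·(-0.399778) − 1.000025) / 3 = -0.866379
R_{2,1} = (4·(-0.623985) − (-0.399778)) / 3 = -0.698721
R_{2,2} = -0.698721 + (-0.698721 − (-0.866379))/15 = -0.687544
(Column j=1 coincides with Simpson's rule on the same nodes.)

-0.6875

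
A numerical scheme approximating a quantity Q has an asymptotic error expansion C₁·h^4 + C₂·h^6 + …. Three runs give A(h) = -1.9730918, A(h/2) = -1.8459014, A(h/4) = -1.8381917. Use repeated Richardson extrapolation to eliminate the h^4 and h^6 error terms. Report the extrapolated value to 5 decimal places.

First eliminate the h^4 term (factor 2^4 = 16):
  B₁ = (16·(-1.8459014) − (-1.9730918))/15 = -1.8374220
  B₂ = (16·(-1.8381917) − (-1.8459014))/15 = -1.8376777
Then eliminate the h^6 term (factor 2^6 = 64):
  (64·(-1.8376777) − (-1.8374220))/63 = -1.8376818

-1.83768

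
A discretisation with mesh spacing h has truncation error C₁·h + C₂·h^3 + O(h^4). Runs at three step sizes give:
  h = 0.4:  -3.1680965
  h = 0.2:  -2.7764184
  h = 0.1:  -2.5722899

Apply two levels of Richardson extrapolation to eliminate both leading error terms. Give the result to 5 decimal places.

-2.36579

First eliminate the h term (factor 2^1 = 2):
  B₁ = (2·(-2.7764184) − (-3.1680965))/1 = -2.3847403
  B₂ = (2·(-2.5722899) − (-2.7764184))/1 = -2.3681614
Then eliminate the h^3 term (factor 2^3 = 8):
  (8·(-2.3681614) − (-2.3847403))/7 = -2.3657930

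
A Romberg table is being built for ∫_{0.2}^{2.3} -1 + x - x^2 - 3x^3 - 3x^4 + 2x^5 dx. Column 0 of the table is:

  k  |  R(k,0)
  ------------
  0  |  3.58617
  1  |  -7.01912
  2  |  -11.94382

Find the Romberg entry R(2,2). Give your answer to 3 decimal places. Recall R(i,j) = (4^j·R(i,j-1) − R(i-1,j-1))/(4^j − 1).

-13.787

Richardson extrapolation on the trapezoidal column (denominator 4−1=3):
R(1,1) = -7.01912 + (-7.01912 − 3.58617)/3 = -10.55422
R(2,1) = -11.94382 + (-11.94382 − (-7.01912))/3 = -13.58539
R(2,2) = -13.58539 + (-13.58539 − (-10.55422))/15 = -13.78747
(Column j=1 coincides with Simpson's rule on the same nodes.)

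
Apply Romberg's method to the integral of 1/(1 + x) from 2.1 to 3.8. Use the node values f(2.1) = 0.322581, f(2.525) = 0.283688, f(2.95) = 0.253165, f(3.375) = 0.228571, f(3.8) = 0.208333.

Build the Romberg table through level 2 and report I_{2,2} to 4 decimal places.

I_{0,0} (trapezoid, 1 panel, h=1.7000): 0.451277
I_{1,0} (trapezoid, 2 panels, h=0.8500): 0.440829
I_{2,0} (trapezoid, 4 panels, h=0.4250): 0.438124
I_{1,1} = 0.440829 + (0.440829 − 0.451277)/3 = 0.437346
I_{2,1} = 0.438124 + (0.438124 − 0.440829)/3 = 0.437222
I_{2,2} = 0.437222 + (0.437222 − 0.437346)/15 = 0.437214

0.4372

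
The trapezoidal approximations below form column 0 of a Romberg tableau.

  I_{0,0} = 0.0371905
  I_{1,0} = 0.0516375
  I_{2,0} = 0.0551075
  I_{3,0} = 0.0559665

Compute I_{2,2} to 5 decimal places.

0.05625

Richardson extrapolation on the trapezoidal column (denominator 4−1=3):
I_{1,1} = 0.0516375 + (0.0516375 − 0.0371905)/3 = 0.0564532
I_{2,1} = (4·0.0551075 − 0.0516375) / 3 = 0.0562642
I_{2,2} = 0.0562642 + (0.0562642 − 0.0564532)/15 = 0.0562516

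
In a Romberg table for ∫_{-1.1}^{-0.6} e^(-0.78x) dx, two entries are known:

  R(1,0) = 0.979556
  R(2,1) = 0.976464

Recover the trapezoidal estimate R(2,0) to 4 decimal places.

From R(2,1) = (4·R(2,0) − R(1,0))/3, solve for R(2,0):
4·R(2,0) = 3·0.976464 + 0.979556 = 3.908948
R(2,0) = 0.977237

0.9772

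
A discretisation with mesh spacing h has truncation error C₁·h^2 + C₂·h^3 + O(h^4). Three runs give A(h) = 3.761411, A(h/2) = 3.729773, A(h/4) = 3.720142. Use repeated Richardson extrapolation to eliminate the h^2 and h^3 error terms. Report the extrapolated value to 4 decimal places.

3.7166

First eliminate the h^2 term (factor 2^2 = 4):
  B₁ = (4·3.729773 − 3.761411)/3 = 3.719227
  B₂ = (4·3.720142 − 3.729773)/3 = 3.716932
Then eliminate the h^3 term (factor 2^3 = 8):
  (8·3.716932 − 3.719227)/7 = 3.716604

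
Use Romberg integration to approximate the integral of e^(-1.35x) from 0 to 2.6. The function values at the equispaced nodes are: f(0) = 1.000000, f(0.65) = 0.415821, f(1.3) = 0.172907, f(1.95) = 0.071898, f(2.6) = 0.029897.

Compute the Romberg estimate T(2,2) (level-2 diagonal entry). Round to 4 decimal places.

T(0,0) (trapezoid, 1 panel, h=2.6000): 1.338866
T(1,0) (trapezoid, 2 panels, h=1.3000): 0.894212
T(2,0) (trapezoid, 4 panels, h=0.6500): 0.764123
T(1,1) = 0.894212 + (0.894212 − 1.338866)/3 = 0.745994
T(2,1) = 0.764123 + (0.764123 − 0.894212)/3 = 0.720760
T(2,2) = 0.720760 + (0.720760 − 0.745994)/15 = 0.719078

0.7191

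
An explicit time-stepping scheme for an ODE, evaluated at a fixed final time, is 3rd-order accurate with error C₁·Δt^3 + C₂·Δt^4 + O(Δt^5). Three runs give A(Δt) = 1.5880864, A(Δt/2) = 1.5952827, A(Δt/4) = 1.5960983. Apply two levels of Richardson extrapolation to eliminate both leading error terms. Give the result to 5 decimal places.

First eliminate the Δt^3 term (factor 2^3 = 8):
  B₁ = (8·1.5952827 − 1.5880864)/7 = 1.5963107
  B₂ = (8·1.5960983 − 1.5952827)/7 = 1.5962148
Then eliminate the Δt^4 term (factor 2^4 = 16):
  (16·1.5962148 − 1.5963107)/15 = 1.5962084

1.59621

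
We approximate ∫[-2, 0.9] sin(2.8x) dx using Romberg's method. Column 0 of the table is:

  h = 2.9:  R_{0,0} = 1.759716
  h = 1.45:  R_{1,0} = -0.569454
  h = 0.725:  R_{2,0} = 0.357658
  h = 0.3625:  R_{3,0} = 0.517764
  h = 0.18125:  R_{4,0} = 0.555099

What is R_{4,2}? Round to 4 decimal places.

0.5673

Richardson extrapolation on the trapezoidal column (denominator 4−1=3):
R_{3,1} = 0.517764 + (0.517764 − 0.357658)/3 = 0.571133
R_{4,1} = (4·0.555099 − 0.517764) / 3 = 0.567544
R_{4,2} = (16·0.567544 − 0.571133) / 15 = 0.567305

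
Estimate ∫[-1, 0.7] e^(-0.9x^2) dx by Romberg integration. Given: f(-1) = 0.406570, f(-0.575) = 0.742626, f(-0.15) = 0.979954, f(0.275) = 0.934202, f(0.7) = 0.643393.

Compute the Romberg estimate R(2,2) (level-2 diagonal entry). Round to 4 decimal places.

R(0,0) (trapezoid, 1 panel, h=1.7000): 0.892469
R(1,0) (trapezoid, 2 panels, h=0.8500): 1.279195
R(2,0) (trapezoid, 4 panels, h=0.4250): 1.352249
R(1,1) = 1.279195 + (1.279195 − 0.892469)/3 = 1.408104
R(2,1) = 1.352249 + (1.352249 − 1.279195)/3 = 1.376600
R(2,2) = 1.376600 + (1.376600 − 1.408104)/15 = 1.374500

1.3745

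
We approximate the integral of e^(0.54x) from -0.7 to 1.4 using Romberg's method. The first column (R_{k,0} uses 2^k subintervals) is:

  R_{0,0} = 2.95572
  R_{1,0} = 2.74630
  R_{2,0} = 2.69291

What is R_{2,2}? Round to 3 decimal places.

2.675

Richardson extrapolation on the trapezoidal column (denominator 4−1=3):
R_{1,1} = (4·2.74630 − 2.95572) / 3 = 2.67649
R_{2,1} = (4·2.69291 − 2.74630) / 3 = 2.67511
R_{2,2} = 2.67511 + (2.67511 − 2.67649)/15 = 2.67502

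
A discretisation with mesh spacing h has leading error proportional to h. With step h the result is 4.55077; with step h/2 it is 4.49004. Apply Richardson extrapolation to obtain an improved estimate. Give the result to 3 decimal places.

The leading error scales as h; refining by a factor of 2 reduces it by 2^1 = 2.
Extrapolated value = (2·A(h/2) − A(h)) / (2 − 1)
= (2·4.49004 − 4.55077) / 1
= 4.42931 / 1 = 4.42931

4.429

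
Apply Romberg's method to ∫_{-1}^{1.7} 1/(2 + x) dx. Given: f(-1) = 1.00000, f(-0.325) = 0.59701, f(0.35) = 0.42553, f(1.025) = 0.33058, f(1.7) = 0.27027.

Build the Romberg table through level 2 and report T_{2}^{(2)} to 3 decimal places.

T_{0}^{(0)} (trapezoid, 1 panel, h=2.7000): 1.71486
T_{1}^{(0)} (trapezoid, 2 panels, h=1.3500): 1.43190
T_{2}^{(0)} (trapezoid, 4 panels, h=0.6750): 1.34207
T_{1}^{(1)} = 1.43190 + (1.43190 − 1.71486)/3 = 1.33758
T_{2}^{(1)} = 1.34207 + (1.34207 − 1.43190)/3 = 1.31213
T_{2}^{(2)} = 1.31213 + (1.31213 − 1.33758)/15 = 1.31043

1.310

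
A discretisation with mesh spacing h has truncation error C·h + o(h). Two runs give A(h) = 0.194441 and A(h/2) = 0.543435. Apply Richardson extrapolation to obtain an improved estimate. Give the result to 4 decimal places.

0.8924

The leading error scales as h; refining by a factor of 2 reduces it by 2^1 = 2.
Extrapolated value = (2·A(h/2) − A(h)) / (2 − 1)
= (2·0.543435 − 0.194441) / 1
= 0.892429 / 1 = 0.892429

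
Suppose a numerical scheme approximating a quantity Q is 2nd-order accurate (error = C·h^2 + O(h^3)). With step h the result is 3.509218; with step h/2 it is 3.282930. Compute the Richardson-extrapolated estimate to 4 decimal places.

3.2075

Extrapolated value = (4·A(h/2) − A(h)) / (4 − 1)
= (4·3.282930 − 3.509218) / 3
= 9.622502 / 3 = 3.207501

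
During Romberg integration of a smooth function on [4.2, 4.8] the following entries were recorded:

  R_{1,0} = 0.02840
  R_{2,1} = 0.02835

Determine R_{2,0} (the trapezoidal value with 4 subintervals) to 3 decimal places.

0.028

From R_{2,1} = (4·R_{2,0} − R_{1,0})/3, solve for R_{2,0}:
4·R_{2,0} = 3·0.02835 + 0.02840 = 0.11345
R_{2,0} = 0.02836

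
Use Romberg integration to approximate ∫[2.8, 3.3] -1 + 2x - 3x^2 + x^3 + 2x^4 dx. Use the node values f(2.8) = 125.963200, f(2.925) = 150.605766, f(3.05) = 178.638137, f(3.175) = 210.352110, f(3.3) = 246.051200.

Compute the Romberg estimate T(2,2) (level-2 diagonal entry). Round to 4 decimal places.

T(0,0) (trapezoid, 1 panel, h=0.5000): 93.003600
T(1,0) (trapezoid, 2 panels, h=0.2500): 91.161334
T(2,0) (trapezoid, 4 panels, h=0.1250): 90.700402
T(1,1) = 91.161334 + (91.161334 − 93.003600)/3 = 90.547245
T(2,1) = 90.700402 + (90.700402 − 91.161334)/3 = 90.546758
T(2,2) = 90.546758 + (90.546758 − 90.547245)/15 = 90.546726

90.5467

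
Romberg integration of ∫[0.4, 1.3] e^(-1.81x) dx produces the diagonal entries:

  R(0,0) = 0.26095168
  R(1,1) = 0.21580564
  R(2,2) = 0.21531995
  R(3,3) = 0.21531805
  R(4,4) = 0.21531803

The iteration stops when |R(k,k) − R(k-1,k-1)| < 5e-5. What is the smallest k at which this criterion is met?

|R(1,1) − R(0,0)| = 0.04514604 ≥ 5e-5
|R(2,2) − R(1,1)| = 0.00048569 ≥ 5e-5
|R(3,3) − R(2,2)| = 0.00000190 < 5e-5

k = 3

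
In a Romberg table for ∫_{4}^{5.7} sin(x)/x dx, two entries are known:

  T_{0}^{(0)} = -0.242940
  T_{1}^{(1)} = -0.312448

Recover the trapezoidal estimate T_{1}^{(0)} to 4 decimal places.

From T_{1}^{(1)} = (4·T_{1}^{(0)} − T_{0}^{(0)})/3, solve for T_{1}^{(0)}:
4·T_{1}^{(0)} = 3·(-0.312448) + (-0.242940) = -1.180284
T_{1}^{(0)} = -0.295071

-0.2951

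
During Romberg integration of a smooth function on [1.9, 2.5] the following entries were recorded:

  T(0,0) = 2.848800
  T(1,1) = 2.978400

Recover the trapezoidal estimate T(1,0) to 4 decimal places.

2.9460

From T(1,1) = (4·T(1,0) − T(0,0))/3, solve for T(1,0):
4·T(1,0) = 3·2.978400 + 2.848800 = 11.784000
T(1,0) = 2.946000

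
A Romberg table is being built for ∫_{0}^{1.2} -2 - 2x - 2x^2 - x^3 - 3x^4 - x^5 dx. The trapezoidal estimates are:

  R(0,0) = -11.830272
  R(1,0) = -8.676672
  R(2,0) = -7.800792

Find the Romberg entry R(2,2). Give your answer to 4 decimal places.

R(1,1) = -8.676672 + (-8.676672 − (-11.830272))/3 = -7.625472
R(2,1) = (4·(-7.800792) − (-8.676672)) / 3 = -7.508832
R(2,2) = -7.508832 + (-7.508832 − (-7.625472))/15 = -7.501056

-7.5011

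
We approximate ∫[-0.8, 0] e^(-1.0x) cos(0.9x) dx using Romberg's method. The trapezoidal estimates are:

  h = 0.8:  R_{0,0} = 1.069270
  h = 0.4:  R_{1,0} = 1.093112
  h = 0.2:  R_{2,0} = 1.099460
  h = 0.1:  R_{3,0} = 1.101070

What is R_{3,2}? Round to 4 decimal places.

1.1016

R_{2,1} = (4·1.099460 − 1.093112) / 3 = 1.101576
R_{3,1} = 1.101070 + (1.101070 − 1.099460)/3 = 1.101607
R_{3,2} = 1.101607 + (1.101607 − 1.101576)/15 = 1.101609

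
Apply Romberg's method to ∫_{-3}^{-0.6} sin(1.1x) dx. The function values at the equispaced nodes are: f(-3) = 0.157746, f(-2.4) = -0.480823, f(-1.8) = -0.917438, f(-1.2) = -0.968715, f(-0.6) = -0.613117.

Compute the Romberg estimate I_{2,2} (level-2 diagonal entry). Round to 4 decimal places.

I_{0,0} (trapezoid, 1 panel, h=2.4000): -0.546445
I_{1,0} (trapezoid, 2 panels, h=1.2000): -1.374148
I_{2,0} (trapezoid, 4 panels, h=0.6000): -1.556797
I_{1,1} = -1.374148 + (-1.374148 − (-0.546445))/3 = -1.650049
I_{2,1} = -1.556797 + (-1.556797 − (-1.374148))/3 = -1.617680
I_{2,2} = -1.617680 + (-1.617680 − (-1.650049))/15 = -1.615522

-1.6155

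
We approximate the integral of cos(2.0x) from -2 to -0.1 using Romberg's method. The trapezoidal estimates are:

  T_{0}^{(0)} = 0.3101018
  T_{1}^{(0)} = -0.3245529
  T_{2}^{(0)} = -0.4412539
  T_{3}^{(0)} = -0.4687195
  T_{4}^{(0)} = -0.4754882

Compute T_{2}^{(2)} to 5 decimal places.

-0.47642

T_{1}^{(1)} = -0.3245529 + (-0.3245529 − 0.3101018)/3 = -0.5361045
T_{2}^{(1)} = -0.4412539 + (-0.4412539 − (-0.3245529))/3 = -0.4801542
T_{2}^{(2)} = (16·(-0.4801542) − (-0.5361045)) / 15 = -0.4764242
(Column j=1 coincides with Simpson's rule on the same nodes.)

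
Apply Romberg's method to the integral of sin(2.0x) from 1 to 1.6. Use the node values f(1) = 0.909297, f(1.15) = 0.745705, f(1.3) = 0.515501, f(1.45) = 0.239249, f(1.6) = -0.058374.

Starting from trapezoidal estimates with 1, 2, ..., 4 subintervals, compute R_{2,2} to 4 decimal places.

R_{0,0} (trapezoid, 1 panel, h=0.6000): 0.255277
R_{1,0} (trapezoid, 2 panels, h=0.3000): 0.282289
R_{2,0} (trapezoid, 4 panels, h=0.1500): 0.288887
R_{1,1} = 0.282289 + (0.282289 − 0.255277)/3 = 0.291293
R_{2,1} = 0.288887 + (0.288887 − 0.282289)/3 = 0.291086
R_{2,2} = 0.291086 + (0.291086 − 0.291293)/15 = 0.291072

0.2911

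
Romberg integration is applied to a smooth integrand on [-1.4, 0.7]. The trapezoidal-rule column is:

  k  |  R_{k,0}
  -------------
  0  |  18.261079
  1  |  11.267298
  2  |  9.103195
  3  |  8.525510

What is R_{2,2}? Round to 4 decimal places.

8.3449

R_{1,1} = 11.267298 + (11.267298 − 18.261079)/3 = 8.936038
R_{2,1} = (4·9.103195 − 11.267298) / 3 = 8.381827
R_{2,2} = (16·8.381827 − 8.936038) / 15 = 8.344880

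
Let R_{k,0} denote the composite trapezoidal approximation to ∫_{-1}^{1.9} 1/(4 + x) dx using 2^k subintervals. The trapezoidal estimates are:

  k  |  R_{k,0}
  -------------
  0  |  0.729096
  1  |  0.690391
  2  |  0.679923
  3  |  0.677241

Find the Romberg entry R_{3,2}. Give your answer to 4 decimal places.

0.6763

Richardson extrapolation on the trapezoidal column (denominator 4−1=3):
R_{2,1} = 0.679923 + (0.679923 − 0.690391)/3 = 0.676434
R_{3,1} = (4·0.677241 − 0.679923) / 3 = 0.676347
R_{3,2} = (16·0.676347 − 0.676434) / 15 = 0.676341
(Column j=1 coincides with Simpson's rule on the same nodes.)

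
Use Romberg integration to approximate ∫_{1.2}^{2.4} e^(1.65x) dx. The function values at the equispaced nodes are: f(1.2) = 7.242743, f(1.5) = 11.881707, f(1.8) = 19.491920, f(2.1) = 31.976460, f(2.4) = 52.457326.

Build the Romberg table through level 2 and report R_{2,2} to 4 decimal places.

R_{0,0} (trapezoid, 1 panel, h=1.2000): 35.820041
R_{1,0} (trapezoid, 2 panels, h=0.6000): 29.605173
R_{2,0} (trapezoid, 4 panels, h=0.3000): 27.960036
R_{1,1} = 29.605173 + (29.605173 − 35.820041)/3 = 27.533550
R_{2,1} = 27.960036 + (27.960036 − 29.605173)/3 = 27.411657
R_{2,2} = 27.411657 + (27.411657 − 27.533550)/15 = 27.403531

27.4035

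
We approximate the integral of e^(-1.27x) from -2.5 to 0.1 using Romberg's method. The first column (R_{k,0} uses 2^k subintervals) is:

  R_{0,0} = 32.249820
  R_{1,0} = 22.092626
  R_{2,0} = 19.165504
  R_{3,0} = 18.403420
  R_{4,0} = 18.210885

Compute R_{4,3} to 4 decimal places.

Richardson extrapolation on the trapezoidal column (denominator 4−1=3):
R_{2,1} = (4·19.165504 − 22.092626) / 3 = 18.189797
R_{3,1} = (4·18.403420 − 19.165504) / 3 = 18.149392
R_{4,1} = 18.210885 + (18.210885 − 18.403420)/3 = 18.146707
R_{3,2} = 18.149392 + (18.149392 − 18.189797)/15 = 18.146698
R_{4,2} = (16·18.146707 − 18.149392) / 15 = 18.146528
R_{4,3} = (64·18.146528 − 18.146698) / 63 = 18.146525

18.1465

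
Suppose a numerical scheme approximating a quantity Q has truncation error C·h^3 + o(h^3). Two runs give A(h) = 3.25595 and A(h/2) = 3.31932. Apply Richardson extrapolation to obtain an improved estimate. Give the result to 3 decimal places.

The leading error scales as h^3; refining by a factor of 2 reduces it by 2^3 = 8.
Extrapolated value = (8·A(h/2) − A(h)) / (8 − 1)
= (8·3.31932 − 3.25595) / 7
= 23.29861 / 7 = 3.32837

3.328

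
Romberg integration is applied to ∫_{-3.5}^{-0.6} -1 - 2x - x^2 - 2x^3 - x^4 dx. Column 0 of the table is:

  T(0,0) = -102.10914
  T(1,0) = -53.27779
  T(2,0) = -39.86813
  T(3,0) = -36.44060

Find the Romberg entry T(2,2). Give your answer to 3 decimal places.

Richardson extrapolation on the trapezoidal column (denominator 4−1=3):
T(1,1) = -53.27779 + (-53.27779 − (-102.10914))/3 = -37.00067
T(2,1) = -39.86813 + (-39.86813 − (-53.27779))/3 = -35.39824
T(2,2) = (16·(-35.39824) − (-37.00067)) / 15 = -35.29141

-35.291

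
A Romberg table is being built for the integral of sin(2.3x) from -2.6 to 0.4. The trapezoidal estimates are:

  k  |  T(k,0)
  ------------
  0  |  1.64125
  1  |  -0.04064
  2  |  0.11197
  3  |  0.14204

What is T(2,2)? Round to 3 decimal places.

T(1,1) = -0.04064 + (-0.04064 − 1.64125)/3 = -0.60127
T(2,1) = 0.11197 + (0.11197 − (-0.04064))/3 = 0.16284
T(2,2) = (16·0.16284 − (-0.60127)) / 15 = 0.21378

0.214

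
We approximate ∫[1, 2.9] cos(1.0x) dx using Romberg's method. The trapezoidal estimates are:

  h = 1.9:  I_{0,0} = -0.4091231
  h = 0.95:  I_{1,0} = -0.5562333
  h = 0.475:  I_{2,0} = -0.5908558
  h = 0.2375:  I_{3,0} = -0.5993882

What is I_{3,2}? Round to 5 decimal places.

-0.60222

Richardson extrapolation on the trapezoidal column (denominator 4−1=3):
I_{2,1} = -0.5908558 + (-0.5908558 − (-0.5562333))/3 = -0.6023966
I_{3,1} = (4·(-0.5993882) − (-0.5908558)) / 3 = -0.6022323
I_{3,2} = -0.6022323 + (-0.6022323 − (-0.6023966))/15 = -0.6022213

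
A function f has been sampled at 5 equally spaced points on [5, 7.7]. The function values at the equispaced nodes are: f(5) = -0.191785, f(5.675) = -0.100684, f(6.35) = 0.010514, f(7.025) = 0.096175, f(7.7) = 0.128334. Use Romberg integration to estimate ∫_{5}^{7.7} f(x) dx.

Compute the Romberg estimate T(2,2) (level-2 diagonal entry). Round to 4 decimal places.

T(0,0) (trapezoid, 1 panel, h=2.7000): -0.085659
T(1,0) (trapezoid, 2 panels, h=1.3500): -0.028636
T(2,0) (trapezoid, 4 panels, h=0.6750): -0.017361
T(1,1) = -0.028636 + (-0.028636 − (-0.085659))/3 = -0.009628
T(2,1) = -0.017361 + (-0.017361 − (-0.028636))/3 = -0.013603
T(2,2) = -0.013603 + (-0.013603 − (-0.009628))/15 = -0.013868

-0.0139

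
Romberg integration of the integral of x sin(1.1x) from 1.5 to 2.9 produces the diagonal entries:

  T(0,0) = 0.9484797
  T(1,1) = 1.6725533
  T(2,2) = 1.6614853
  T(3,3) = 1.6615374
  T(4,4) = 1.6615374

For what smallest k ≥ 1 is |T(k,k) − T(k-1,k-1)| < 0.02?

|T(1,1) − T(0,0)| = 0.7240736 ≥ 0.02
|T(2,2) − T(1,1)| = 0.0110680 < 0.02

k = 2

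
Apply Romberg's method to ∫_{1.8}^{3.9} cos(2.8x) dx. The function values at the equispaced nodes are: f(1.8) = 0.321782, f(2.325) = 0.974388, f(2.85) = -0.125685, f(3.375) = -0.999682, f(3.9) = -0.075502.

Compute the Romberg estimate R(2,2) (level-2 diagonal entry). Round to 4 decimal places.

R(0,0) (trapezoid, 1 panel, h=2.1000): 0.258594
R(1,0) (trapezoid, 2 panels, h=1.0500): -0.002672
R(2,0) (trapezoid, 4 panels, h=0.5250): -0.014615
R(1,1) = -0.002672 + (-0.002672 − 0.258594)/3 = -0.089761
R(2,1) = -0.014615 + (-0.014615 − (-0.002672))/3 = -0.018596
R(2,2) = -0.018596 + (-0.018596 − (-0.089761))/15 = -0.013852

-0.0139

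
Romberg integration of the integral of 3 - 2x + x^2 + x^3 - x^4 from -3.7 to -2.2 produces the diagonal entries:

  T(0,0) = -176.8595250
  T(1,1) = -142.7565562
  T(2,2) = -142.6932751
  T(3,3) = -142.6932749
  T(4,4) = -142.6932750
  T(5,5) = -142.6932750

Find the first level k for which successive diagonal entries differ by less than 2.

|T(1,1) − T(0,0)| = 34.1029688 ≥ 2
|T(2,2) − T(1,1)| = 0.0632811 < 2

k = 2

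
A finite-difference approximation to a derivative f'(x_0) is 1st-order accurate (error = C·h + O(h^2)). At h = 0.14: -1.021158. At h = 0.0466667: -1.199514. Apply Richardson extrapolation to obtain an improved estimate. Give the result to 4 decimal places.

The leading error scales as h; refining by a factor of 3 reduces it by 3^1 = 3.
Extrapolated value = (3·A(h/3) − A(h)) / (3 − 1)
= (3·(-1.199514) − (-1.021158)) / 2
= -2.577384 / 2 = -1.288692

-1.2887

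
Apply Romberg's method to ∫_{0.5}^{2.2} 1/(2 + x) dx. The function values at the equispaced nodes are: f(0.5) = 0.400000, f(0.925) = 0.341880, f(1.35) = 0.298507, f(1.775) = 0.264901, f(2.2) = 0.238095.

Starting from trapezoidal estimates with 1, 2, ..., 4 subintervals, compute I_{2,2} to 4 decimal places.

0.5188

I_{0,0} (trapezoid, 1 panel, h=1.7000): 0.542381
I_{1,0} (trapezoid, 2 panels, h=0.8500): 0.524921
I_{2,0} (trapezoid, 4 panels, h=0.4250): 0.520343
I_{1,1} = 0.524921 + (0.524921 − 0.542381)/3 = 0.519101
I_{2,1} = 0.520343 + (0.520343 − 0.524921)/3 = 0.518817
I_{2,2} = 0.518817 + (0.518817 − 0.519101)/15 = 0.518798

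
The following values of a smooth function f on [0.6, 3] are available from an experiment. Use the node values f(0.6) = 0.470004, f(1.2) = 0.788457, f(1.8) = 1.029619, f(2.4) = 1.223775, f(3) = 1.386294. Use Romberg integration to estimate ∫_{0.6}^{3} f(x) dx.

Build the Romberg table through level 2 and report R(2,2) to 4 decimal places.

2.3931

R(0,0) (trapezoid, 1 panel, h=2.4000): 2.227558
R(1,0) (trapezoid, 2 panels, h=1.2000): 2.349322
R(2,0) (trapezoid, 4 panels, h=0.6000): 2.382000
R(1,1) = 2.349322 + (2.349322 − 2.227558)/3 = 2.389910
R(2,1) = 2.382000 + (2.382000 − 2.349322)/3 = 2.392893
R(2,2) = 2.392893 + (2.392893 − 2.389910)/15 = 2.393092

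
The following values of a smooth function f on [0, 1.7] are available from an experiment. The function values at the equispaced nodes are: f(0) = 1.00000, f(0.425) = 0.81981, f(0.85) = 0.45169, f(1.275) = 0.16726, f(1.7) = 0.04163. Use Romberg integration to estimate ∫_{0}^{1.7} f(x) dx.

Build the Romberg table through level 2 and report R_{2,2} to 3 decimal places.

R_{0,0} (trapezoid, 1 panel, h=1.7000): 0.88539
R_{1,0} (trapezoid, 2 panels, h=0.8500): 0.82663
R_{2,0} (trapezoid, 4 panels, h=0.4250): 0.83282
R_{1,1} = 0.82663 + (0.82663 − 0.88539)/3 = 0.80704
R_{2,1} = 0.83282 + (0.83282 − 0.82663)/3 = 0.83488
R_{2,2} = 0.83488 + (0.83488 − 0.80704)/15 = 0.83674

0.837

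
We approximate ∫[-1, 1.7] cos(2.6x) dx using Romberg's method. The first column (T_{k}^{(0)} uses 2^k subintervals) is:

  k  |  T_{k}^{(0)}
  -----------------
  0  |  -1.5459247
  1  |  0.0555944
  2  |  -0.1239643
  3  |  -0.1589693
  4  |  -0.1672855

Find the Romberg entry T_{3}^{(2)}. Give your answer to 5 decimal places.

Richardson extrapolation on the trapezoidal column (denominator 4−1=3):
T_{2}^{(1)} = -0.1239643 + (-0.1239643 − 0.0555944)/3 = -0.1838172
T_{3}^{(1)} = -0.1589693 + (-0.1589693 − (-0.1239643))/3 = -0.1706376
T_{3}^{(2)} = -0.1706376 + (-0.1706376 − (-0.1838172))/15 = -0.1697590
(Column j=1 coincides with Simpson's rule on the same nodes.)

-0.16976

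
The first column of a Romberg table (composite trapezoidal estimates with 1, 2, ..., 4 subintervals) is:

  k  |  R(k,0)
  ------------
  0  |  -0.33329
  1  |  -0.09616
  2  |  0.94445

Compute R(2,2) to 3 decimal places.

Richardson extrapolation on the trapezoidal column (denominator 4−1=3):
R(1,1) = -0.09616 + (-0.09616 − (-0.33329))/3 = -0.01712
R(2,1) = (4·0.94445 − (-0.09616)) / 3 = 1.29132
R(2,2) = (16·1.29132 − (-0.01712)) / 15 = 1.37855

1.379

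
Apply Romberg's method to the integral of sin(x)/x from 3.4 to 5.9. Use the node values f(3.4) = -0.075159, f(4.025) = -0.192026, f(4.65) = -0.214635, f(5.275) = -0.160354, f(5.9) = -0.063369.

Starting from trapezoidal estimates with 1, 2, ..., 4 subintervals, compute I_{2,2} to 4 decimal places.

-0.4117

I_{0,0} (trapezoid, 1 panel, h=2.5000): -0.173160
I_{1,0} (trapezoid, 2 panels, h=1.2500): -0.354874
I_{2,0} (trapezoid, 4 panels, h=0.6250): -0.397674
I_{1,1} = -0.354874 + (-0.354874 − (-0.173160))/3 = -0.415445
I_{2,1} = -0.397674 + (-0.397674 − (-0.354874))/3 = -0.411941
I_{2,2} = -0.411941 + (-0.411941 − (-0.415445))/15 = -0.411707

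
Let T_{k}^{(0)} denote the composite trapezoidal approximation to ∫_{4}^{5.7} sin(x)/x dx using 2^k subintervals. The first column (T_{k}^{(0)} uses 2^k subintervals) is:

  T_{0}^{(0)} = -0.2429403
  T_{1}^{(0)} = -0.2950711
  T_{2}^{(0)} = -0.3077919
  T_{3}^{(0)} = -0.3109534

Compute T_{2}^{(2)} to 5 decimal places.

T_{1}^{(1)} = -0.2950711 + (-0.2950711 − (-0.2429403))/3 = -0.3124480
T_{2}^{(1)} = (4·(-0.3077919) − (-0.2950711)) / 3 = -0.3120322
T_{2}^{(2)} = (16·(-0.3120322) − (-0.3124480)) / 15 = -0.3120045

-0.31200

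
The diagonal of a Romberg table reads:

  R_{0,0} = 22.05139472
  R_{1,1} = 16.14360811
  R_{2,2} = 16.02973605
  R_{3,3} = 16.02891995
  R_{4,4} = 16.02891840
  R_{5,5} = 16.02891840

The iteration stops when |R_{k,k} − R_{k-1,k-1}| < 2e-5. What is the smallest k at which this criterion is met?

k = 4

|R_{1,1} − R_{0,0}| = 5.90778661 ≥ 2e-5
|R_{2,2} − R_{1,1}| = 0.11387206 ≥ 2e-5
|R_{3,3} − R_{2,2}| = 0.00081610 ≥ 2e-5
|R_{4,4} − R_{3,3}| = 0.00000155 < 2e-5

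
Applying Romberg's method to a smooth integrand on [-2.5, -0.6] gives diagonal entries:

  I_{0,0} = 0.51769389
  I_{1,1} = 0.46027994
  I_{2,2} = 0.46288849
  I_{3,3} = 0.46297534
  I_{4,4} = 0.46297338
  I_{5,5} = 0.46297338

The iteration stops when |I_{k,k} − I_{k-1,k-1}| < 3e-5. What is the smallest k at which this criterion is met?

k = 4

|I_{1,1} − I_{0,0}| = 0.05741395 ≥ 3e-5
|I_{2,2} − I_{1,1}| = 0.00260855 ≥ 3e-5
|I_{3,3} − I_{2,2}| = 0.00008685 ≥ 3e-5
|I_{4,4} − I_{3,3}| = 0.00000196 < 3e-5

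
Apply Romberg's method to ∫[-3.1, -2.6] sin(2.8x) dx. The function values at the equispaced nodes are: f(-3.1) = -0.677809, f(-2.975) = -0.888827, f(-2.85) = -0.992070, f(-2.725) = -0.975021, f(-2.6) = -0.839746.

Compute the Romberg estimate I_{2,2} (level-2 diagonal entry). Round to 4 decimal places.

I_{0,0} (trapezoid, 1 panel, h=0.5000): -0.379389
I_{1,0} (trapezoid, 2 panels, h=0.2500): -0.437712
I_{2,0} (trapezoid, 4 panels, h=0.1250): -0.451837
I_{1,1} = -0.437712 + (-0.437712 − (-0.379389))/3 = -0.457153
I_{2,1} = -0.451837 + (-0.451837 − (-0.437712))/3 = -0.456545
I_{2,2} = -0.456545 + (-0.456545 − (-0.457153))/15 = -0.456504

-0.4565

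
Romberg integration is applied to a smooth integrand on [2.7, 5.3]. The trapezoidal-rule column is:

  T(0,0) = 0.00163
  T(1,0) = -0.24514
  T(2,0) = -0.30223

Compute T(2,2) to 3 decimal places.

Richardson extrapolation on the trapezoidal column (denominator 4−1=3):
T(1,1) = -0.24514 + (-0.24514 − 0.00163)/3 = -0.32740
T(2,1) = (4·(-0.30223) − (-0.24514)) / 3 = -0.32126
T(2,2) = -0.32126 + (-0.32126 − (-0.32740))/15 = -0.32085

-0.321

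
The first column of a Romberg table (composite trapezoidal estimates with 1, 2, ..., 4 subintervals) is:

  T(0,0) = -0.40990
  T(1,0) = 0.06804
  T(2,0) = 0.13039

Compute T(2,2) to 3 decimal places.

Richardson extrapolation on the trapezoidal column (denominator 4−1=3):
T(1,1) = (4·0.06804 − (-0.40990)) / 3 = 0.22735
T(2,1) = 0.13039 + (0.13039 − 0.06804)/3 = 0.15117
T(2,2) = (16·0.15117 − 0.22735) / 15 = 0.14609

0.146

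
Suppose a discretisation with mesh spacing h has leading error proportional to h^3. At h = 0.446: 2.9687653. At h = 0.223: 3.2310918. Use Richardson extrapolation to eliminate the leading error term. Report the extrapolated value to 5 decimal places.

3.26857

Extrapolated value = (8·A(h/2) − A(h)) / (8 − 1)
= (8·3.2310918 − 2.9687653) / 7
= 22.8799691 / 7 = 3.2685670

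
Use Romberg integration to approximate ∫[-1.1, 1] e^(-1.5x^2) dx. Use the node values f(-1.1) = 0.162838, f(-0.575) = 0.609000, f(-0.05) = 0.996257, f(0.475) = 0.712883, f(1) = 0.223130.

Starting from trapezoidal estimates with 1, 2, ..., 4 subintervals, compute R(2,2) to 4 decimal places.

R(0,0) (trapezoid, 1 panel, h=2.1000): 0.405266
R(1,0) (trapezoid, 2 panels, h=1.0500): 1.248703
R(2,0) (trapezoid, 4 panels, h=0.5250): 1.318340
R(1,1) = 1.248703 + (1.248703 − 0.405266)/3 = 1.529849
R(2,1) = 1.318340 + (1.318340 − 1.248703)/3 = 1.341552
R(2,2) = 1.341552 + (1.341552 − 1.529849)/15 = 1.328999

1.3290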